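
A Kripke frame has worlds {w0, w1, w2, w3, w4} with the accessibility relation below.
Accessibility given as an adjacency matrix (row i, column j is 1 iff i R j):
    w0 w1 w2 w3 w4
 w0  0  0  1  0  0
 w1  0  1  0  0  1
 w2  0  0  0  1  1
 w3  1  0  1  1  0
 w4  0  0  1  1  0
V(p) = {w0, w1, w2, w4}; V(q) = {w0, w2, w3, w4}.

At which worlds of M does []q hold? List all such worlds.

Let φ = []q. Evaluate φ at each world:
  w0 (successors {w2}): φ is true.
  w1 (successors {w1, w4}): φ is false.
  w2 (successors {w3, w4}): φ is true.
  w3 (successors {w0, w2, w3}): φ is true.
  w4 (successors {w2, w3}): φ is true.
For instance, at w1:
  At w1: []q requires q at every successor {w1, w4}.
    q fails at w1, so []q is false at w1.
Satisfying worlds: {w0, w2, w3, w4}

w0, w2, w3, w4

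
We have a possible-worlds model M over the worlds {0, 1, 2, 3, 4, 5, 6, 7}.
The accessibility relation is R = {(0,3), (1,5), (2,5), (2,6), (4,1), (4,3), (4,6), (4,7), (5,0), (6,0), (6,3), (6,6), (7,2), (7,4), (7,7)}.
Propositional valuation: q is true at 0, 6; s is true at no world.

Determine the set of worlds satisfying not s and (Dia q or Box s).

2, 3, 4, 5, 6

Recall that Box ψ holds at a world iff ψ holds at every accessible world, and Dia ψ holds iff ψ holds at some accessible world.
Let φ = not s and (Dia q or Box s). Evaluate φ at each world:
  0 (successors {3}): φ is false.
  1 (successors {5}): φ is false.
  2 (successors {5, 6}): φ is true.
  3 (successors ∅): φ is true.
  4 (successors {1, 3, 6, 7}): φ is true.
  5 (successors {0}): φ is true.
  6 (successors {0, 3, 6}): φ is true.
  7 (successors {2, 4, 7}): φ is false.
For instance, at 2:
  At 2: not s is true, Dia q or Box s is true, so not s and (Dia q or Box s) is true.
    At 2: Dia q is true, Box s is false, so Dia q or Box s is true.
      At 2: Dia q requires q at some successor in {5, 6}.
        q holds at 6, so Dia q is true at 2.
      At 2: Box s requires s at every successor {5, 6}.
        s fails at 5, so Box s is false at 2.
Satisfying worlds: {2, 3, 4, 5, 6}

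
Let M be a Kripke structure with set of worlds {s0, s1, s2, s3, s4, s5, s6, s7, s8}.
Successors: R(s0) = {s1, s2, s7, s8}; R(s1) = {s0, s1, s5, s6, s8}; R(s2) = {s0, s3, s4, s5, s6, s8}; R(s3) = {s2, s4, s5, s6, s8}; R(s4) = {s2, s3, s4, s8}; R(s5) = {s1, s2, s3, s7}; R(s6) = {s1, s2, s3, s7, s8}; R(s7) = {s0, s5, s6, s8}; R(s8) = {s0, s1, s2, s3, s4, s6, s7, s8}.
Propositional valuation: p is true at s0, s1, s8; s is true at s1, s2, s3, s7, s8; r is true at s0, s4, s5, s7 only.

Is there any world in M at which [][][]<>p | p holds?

Yes

Let φ = [][][]<>p | p. Evaluate φ at each world:
  s0 (successors {s1, s2, s7, s8}): φ is true.
  s1 (successors {s0, s1, s5, s6, s8}): φ is true.
  s2 (successors {s0, s3, s4, s5, s6, s8}): φ is true.
  s3 (successors {s2, s4, s5, s6, s8}): φ is true.
  s4 (successors {s2, s3, s4, s8}): φ is true.
  s5 (successors {s1, s2, s3, s7}): φ is true.
  s6 (successors {s1, s2, s3, s7, s8}): φ is true.
  s7 (successors {s0, s5, s6, s8}): φ is true.
  s8 (successors {s0, s1, s2, s3, s4, s6, s7, s8}): φ is true.
Detail at s0 (witness):
  At s0: [][][]<>p is true, p is true, so [][][]<>p | p is true.
    At s0: [][][]<>p requires [][]<>p at every successor {s1, s2, s7, s8}.
      At s1: [][]<>p is true.
      At s2: [][]<>p is true.
      At s7: [][]<>p is true.
      At s8: [][]<>p is true.
    So [][][]<>p is true at s0.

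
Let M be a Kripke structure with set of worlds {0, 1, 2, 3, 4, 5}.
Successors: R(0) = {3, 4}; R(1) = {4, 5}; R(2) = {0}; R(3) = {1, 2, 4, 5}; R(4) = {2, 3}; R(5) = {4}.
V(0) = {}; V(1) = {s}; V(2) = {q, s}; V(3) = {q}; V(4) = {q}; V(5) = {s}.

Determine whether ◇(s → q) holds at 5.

Yes

At 5: ◇(s → q) requires s → q at some successor in {4}.
  s → q holds at 4, so ◇(s → q) is true at 5.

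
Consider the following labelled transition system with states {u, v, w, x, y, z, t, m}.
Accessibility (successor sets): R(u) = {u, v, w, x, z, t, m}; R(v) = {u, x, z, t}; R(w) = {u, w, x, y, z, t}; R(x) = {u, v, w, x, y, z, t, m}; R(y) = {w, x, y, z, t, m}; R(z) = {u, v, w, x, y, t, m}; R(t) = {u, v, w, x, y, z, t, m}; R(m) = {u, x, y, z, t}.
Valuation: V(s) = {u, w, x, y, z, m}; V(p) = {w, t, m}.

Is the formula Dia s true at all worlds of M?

Recall that Dia ψ holds at a world iff ψ holds at some accessible world.
Let φ = Dia s. Evaluate φ at each world:
  u (successors {u, v, w, x, z, t, m}): φ is true.
  v (successors {u, x, z, t}): φ is true.
  w (successors {u, w, x, y, z, t}): φ is true.
  x (successors {u, v, w, x, y, z, t, m}): φ is true.
  y (successors {w, x, y, z, t, m}): φ is true.
  z (successors {u, v, w, x, y, t, m}): φ is true.
  t (successors {u, v, w, x, y, z, t, m}): φ is true.
  m (successors {u, x, y, z, t}): φ is true.
For instance, at m:
  At m: Dia s requires s at some successor in {u, x, y, z, t}.
    s holds at u, so Dia s is true at m.

Yes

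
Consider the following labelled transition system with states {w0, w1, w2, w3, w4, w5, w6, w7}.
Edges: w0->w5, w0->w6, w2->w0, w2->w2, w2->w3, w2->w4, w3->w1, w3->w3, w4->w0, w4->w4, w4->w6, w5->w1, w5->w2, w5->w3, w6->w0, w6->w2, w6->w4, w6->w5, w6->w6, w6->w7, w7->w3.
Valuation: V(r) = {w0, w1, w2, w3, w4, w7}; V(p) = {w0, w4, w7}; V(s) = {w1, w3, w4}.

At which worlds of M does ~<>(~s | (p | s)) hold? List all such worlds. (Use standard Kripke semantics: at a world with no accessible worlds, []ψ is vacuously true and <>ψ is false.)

Recall that <>ψ holds at a world iff ψ holds at some accessible world.
Let φ = ~<>(~s | (p | s)). Evaluate φ at each world:
  w0 (successors {w5, w6}): φ is false.
  w1 (successors ∅): φ is true.
  w2 (successors {w0, w2, w3, w4}): φ is false.
  w3 (successors {w1, w3}): φ is false.
  w4 (successors {w0, w4, w6}): φ is false.
  w5 (successors {w1, w2, w3}): φ is false.
  w6 (successors {w0, w2, w4, w5, w6, w7}): φ is false.
  w7 (successors {w3}): φ is false.
For instance, at w3:
  At w3: <>(~s | (p | s)) is true, so ~<>(~s | (p | s)) is false.
    At w3: <>(~s | (p | s)) requires ~s | (p | s) at some successor in {w1, w3}.
      ~s | (p | s) holds at w1, so <>(~s | (p | s)) is true at w3.
Satisfying worlds: {w1}

w1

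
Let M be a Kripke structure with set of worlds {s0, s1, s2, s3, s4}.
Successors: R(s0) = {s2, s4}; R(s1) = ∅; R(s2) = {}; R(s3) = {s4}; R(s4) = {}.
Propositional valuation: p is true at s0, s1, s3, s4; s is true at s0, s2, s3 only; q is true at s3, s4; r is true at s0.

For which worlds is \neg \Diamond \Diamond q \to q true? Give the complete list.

Let φ = \neg \Diamond \Diamond q \to q. Evaluate φ at each world:
  s0 (successors {s2, s4}): φ is false.
  s1 (successors ∅): φ is false.
  s2 (successors ∅): φ is false.
  s3 (successors {s4}): φ is true.
  s4 (successors ∅): φ is true.
For instance, at s3:
  At s3: \neg \Diamond \Diamond q is true, q is true, so \neg \Diamond \Diamond q \to q is true.
    At s3: \Diamond \Diamond q is false, so \neg \Diamond \Diamond q is true.
      At s3: \Diamond \Diamond q requires \Diamond q at some successor in {s4}.
        At s4: \Diamond q is false.
      So \Diamond \Diamond q is false at s3.
Satisfying worlds: {s3, s4}

s3, s4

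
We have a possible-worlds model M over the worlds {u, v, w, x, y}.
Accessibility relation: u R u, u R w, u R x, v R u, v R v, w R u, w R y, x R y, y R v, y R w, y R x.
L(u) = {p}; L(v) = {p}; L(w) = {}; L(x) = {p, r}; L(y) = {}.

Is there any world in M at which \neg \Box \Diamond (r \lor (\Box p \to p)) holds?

No

Let φ = \neg \Box \Diamond (r \lor (\Box p \to p)). Evaluate φ at each world:
  u (successors {u, w, x}): φ is false.
  v (successors {u, v}): φ is false.
  w (successors {u, y}): φ is false.
  x (successors {y}): φ is false.
  y (successors {v, w, x}): φ is false.
For instance, at u:
  At u: \Box \Diamond (r \lor (\Box p \to p)) is true, so \neg \Box \Diamond (r \lor (\Box p \to p)) is false.
    At u: \Box \Diamond (r \lor (\Box p \to p)) requires \Diamond (r \lor (\Box p \to p)) at every successor {u, w, x}.
      At u: \Diamond (r \lor (\Box p \to p)) is true.
      At w: \Diamond (r \lor (\Box p \to p)) is true.
      At x: \Diamond (r \lor (\Box p \to p)) is true.
    So \Box \Diamond (r \lor (\Box p \to p)) is true at u.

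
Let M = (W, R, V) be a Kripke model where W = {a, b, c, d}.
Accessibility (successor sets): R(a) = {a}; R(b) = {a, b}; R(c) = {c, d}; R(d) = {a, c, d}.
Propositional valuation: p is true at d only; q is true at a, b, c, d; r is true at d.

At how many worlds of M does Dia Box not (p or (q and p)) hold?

Recall that Box ψ holds at a world iff ψ holds at every accessible world, and Dia ψ holds iff ψ holds at some accessible world.
Let φ = Dia Box not (p or (q and p)). Evaluate φ at each world:
  a (successors {a}): φ is true.
  b (successors {a, b}): φ is true.
  c (successors {c, d}): φ is false.
  d (successors {a, c, d}): φ is true.
For instance, at d:
  At d: Dia Box not (p or (q and p)) requires Box not (p or (q and p)) at some successor in {a, c, d}.
    Box not (p or (q and p)) holds at a, so Dia Box not (p or (q and p)) is true at d.
      At a: Box not (p or (q and p)) requires not (p or (q and p)) at every successor {a}.
        At a: not (p or (q and p)) is true.
      So Box not (p or (q and p)) is true at a.
Satisfying worlds: {a, b, d}

3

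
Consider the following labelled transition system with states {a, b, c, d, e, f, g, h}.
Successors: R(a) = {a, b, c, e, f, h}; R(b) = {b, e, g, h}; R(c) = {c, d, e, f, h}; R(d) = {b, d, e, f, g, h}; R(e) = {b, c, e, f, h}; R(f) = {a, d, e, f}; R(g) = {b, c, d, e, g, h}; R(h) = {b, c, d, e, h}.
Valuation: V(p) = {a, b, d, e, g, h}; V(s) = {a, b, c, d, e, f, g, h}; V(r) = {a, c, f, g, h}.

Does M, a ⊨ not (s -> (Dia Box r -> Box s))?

At a: s -> (Dia Box r -> Box s) is true, so not (s -> (Dia Box r -> Box s)) is false.
  At a: s is true, Dia Box r -> Box s is true, so s -> (Dia Box r -> Box s) is true.
    At a: Dia Box r is false, Box s is true, so Dia Box r -> Box s is true.
      At a: Dia Box r requires Box r at some successor in {a, b, c, e, f, h}.
        At a: Box r is false.
        At b: Box r is false.
        At c: Box r is false.
        At e: Box r is false.
        At f: Box r is false.
        At h: Box r is false.
      So Dia Box r is false at a.
      At a: Box s requires s at every successor {a, b, c, e, f, h}.
        At a: s is true.
        At b: s is true.
        At c: s is true.
        At e: s is true.
        At f: s is true.
        At h: s is true.
      So Box s is true at a.

No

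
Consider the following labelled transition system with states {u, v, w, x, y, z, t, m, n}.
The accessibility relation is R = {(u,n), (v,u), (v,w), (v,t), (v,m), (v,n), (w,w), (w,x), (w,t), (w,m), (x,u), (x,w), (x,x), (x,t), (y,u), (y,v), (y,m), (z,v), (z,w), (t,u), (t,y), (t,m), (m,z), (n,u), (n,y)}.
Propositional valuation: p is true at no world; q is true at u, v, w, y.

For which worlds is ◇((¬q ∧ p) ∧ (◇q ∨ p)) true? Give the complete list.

none

Recall that ◇ψ holds at a world iff ψ holds at some accessible world.
Let φ = ◇((¬q ∧ p) ∧ (◇q ∨ p)). Evaluate φ at each world:
  u (successors {n}): φ is false.
  v (successors {u, w, t, m, n}): φ is false.
  w (successors {w, x, t, m}): φ is false.
  x (successors {u, w, x, t}): φ is false.
  y (successors {u, v, m}): φ is false.
  z (successors {v, w}): φ is false.
  t (successors {u, y, m}): φ is false.
  m (successors {z}): φ is false.
  n (successors {u, y}): φ is false.
For instance, at u:
  At u: ◇((¬q ∧ p) ∧ (◇q ∨ p)) requires (¬q ∧ p) ∧ (◇q ∨ p) at some successor in {n}.
    At n: (¬q ∧ p) ∧ (◇q ∨ p) is false.
  So ◇((¬q ∧ p) ∧ (◇q ∨ p)) is false at u.
Satisfying worlds: none.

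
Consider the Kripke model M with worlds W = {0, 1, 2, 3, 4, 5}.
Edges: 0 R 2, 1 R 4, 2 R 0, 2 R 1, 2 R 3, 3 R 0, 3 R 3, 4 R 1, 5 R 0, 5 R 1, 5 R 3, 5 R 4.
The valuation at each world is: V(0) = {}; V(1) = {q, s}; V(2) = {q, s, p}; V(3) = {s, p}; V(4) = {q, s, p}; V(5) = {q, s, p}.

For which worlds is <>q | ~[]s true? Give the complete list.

Let φ = <>q | ~[]s. Evaluate φ at each world:
  0 (successors {2}): φ is true.
  1 (successors {4}): φ is true.
  2 (successors {0, 1, 3}): φ is true.
  3 (successors {0, 3}): φ is true.
  4 (successors {1}): φ is true.
  5 (successors {0, 1, 3, 4}): φ is true.
For instance, at 0:
  At 0: <>q is true, ~[]s is false, so <>q | ~[]s is true.
    At 0: <>q requires q at some successor in {2}.
      q holds at 2, so <>q is true at 0.
    At 0: []s is true, so ~[]s is false.
      At 0: []s requires s at every successor {2}.
        At 2: s is true.
      So []s is true at 0.
Satisfying worlds: {0, 1, 2, 3, 4, 5}

0, 1, 2, 3, 4, 5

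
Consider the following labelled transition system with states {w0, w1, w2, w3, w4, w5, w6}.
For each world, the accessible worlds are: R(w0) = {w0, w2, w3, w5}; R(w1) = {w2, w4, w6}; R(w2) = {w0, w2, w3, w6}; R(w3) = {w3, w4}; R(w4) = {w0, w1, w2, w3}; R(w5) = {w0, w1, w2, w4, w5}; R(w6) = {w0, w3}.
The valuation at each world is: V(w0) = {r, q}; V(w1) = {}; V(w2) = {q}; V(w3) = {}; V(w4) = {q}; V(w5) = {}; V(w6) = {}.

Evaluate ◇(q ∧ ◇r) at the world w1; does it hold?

Yes

At w1: ◇(q ∧ ◇r) requires q ∧ ◇r at some successor in {w2, w4, w6}.
  q ∧ ◇r holds at w2, so ◇(q ∧ ◇r) is true at w1.
    At w2: q is true, ◇r is true, so q ∧ ◇r is true.
      At w2: ◇r requires r at some successor in {w0, w2, w3, w6}.
        r holds at w0, so ◇r is true at w2.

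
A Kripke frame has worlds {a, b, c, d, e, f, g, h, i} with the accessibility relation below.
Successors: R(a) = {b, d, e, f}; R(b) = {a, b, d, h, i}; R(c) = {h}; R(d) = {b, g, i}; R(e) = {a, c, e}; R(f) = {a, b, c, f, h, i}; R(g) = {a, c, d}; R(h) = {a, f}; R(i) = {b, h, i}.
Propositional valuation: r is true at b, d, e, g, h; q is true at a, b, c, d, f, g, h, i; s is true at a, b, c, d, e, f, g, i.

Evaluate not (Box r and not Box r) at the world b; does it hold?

At b: Box r and not Box r is false, so not (Box r and not Box r) is true.
  At b: Box r is false, not Box r is true, so Box r and not Box r is false.
    At b: Box r requires r at every successor {a, b, d, h, i}.
      r fails at a, so Box r is false at b.
    At b: Box r is false, so not Box r is true.
      At b: Box r requires r at every successor {a, b, d, h, i}.
        r fails at a, so Box r is false at b.

Yes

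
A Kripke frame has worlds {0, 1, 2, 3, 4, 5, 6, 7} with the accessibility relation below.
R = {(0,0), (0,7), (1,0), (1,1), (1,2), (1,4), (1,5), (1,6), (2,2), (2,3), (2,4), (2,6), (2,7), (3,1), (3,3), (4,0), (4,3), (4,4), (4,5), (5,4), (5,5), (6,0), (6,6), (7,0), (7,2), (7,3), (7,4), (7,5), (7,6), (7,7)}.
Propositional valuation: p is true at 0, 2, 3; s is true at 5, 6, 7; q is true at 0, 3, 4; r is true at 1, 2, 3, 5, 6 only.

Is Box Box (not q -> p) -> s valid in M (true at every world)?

Yes

Let φ = Box Box (not q -> p) -> s. Evaluate φ at each world:
  0 (successors {0, 7}): φ is true.
  1 (successors {0, 1, 2, 4, 5, 6}): φ is true.
  2 (successors {2, 3, 4, 6, 7}): φ is true.
  3 (successors {1, 3}): φ is true.
  4 (successors {0, 3, 4, 5}): φ is true.
  5 (successors {4, 5}): φ is true.
  6 (successors {0, 6}): φ is true.
  7 (successors {0, 2, 3, 4, 5, 6, 7}): φ is true.
For instance, at 3:
  At 3: Box Box (not q -> p) is false, s is false, so Box Box (not q -> p) -> s is true.
    At 3: Box Box (not q -> p) requires Box (not q -> p) at every successor {1, 3}.
      Box (not q -> p) fails at 1, so Box Box (not q -> p) is false at 3.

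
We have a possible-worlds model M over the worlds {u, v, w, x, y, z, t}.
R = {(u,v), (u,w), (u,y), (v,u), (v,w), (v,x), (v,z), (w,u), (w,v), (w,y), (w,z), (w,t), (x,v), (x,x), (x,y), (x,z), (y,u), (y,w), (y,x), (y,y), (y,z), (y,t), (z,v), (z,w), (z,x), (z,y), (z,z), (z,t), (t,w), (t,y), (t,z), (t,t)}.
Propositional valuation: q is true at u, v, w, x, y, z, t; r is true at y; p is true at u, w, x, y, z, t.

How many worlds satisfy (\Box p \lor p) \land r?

1

Let φ = (\Box p \lor p) \land r. Evaluate φ at each world:
  u (successors {v, w, y}): φ is false.
  v (successors {u, w, x, z}): φ is false.
  w (successors {u, v, y, z, t}): φ is false.
  x (successors {v, x, y, z}): φ is false.
  y (successors {u, w, x, y, z, t}): φ is true.
  z (successors {v, w, x, y, z, t}): φ is false.
  t (successors {w, y, z, t}): φ is false.
For instance, at z:
  At z: \Box p \lor p is true, r is false, so (\Box p \lor p) \land r is false.
    At z: \Box p is false, p is true, so \Box p \lor p is true.
      At z: \Box p requires p at every successor {v, w, x, y, z, t}.
        p fails at v, so \Box p is false at z.
Satisfying worlds: {y}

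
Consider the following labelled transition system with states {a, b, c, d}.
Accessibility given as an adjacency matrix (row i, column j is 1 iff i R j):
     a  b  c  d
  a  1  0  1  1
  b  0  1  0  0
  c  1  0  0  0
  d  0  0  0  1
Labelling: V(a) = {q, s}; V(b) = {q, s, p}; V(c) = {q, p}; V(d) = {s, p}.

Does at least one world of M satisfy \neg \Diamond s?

No

Let φ = \neg \Diamond s. Evaluate φ at each world:
  a (successors {a, c, d}): φ is false.
  b (successors {b}): φ is false.
  c (successors {a}): φ is false.
  d (successors {d}): φ is false.
For instance, at d:
  At d: \Diamond s is true, so \neg \Diamond s is false.
    At d: \Diamond s requires s at some successor in {d}.
      s holds at d, so \Diamond s is true at d.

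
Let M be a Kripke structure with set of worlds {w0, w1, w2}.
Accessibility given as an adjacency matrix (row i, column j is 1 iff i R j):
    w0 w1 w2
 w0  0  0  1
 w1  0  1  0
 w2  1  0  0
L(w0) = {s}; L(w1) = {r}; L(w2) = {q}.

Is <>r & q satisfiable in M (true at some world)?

Let φ = <>r & q. Evaluate φ at each world:
  w0 (successors {w2}): φ is false.
  w1 (successors {w1}): φ is false.
  w2 (successors {w0}): φ is false.
For instance, at w2:
  At w2: <>r is false, q is true, so <>r & q is false.
    At w2: <>r requires r at some successor in {w0}.
      At w0: r is false.
    So <>r is false at w2.

No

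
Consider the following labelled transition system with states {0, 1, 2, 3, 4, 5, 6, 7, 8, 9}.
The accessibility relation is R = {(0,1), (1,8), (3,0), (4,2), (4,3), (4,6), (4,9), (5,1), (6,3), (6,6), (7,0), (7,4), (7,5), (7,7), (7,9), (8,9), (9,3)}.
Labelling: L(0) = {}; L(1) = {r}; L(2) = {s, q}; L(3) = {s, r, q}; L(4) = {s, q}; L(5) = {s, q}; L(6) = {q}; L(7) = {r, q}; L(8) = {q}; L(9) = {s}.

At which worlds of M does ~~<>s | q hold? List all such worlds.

Recall that <>ψ holds at a world iff ψ holds at some accessible world.
Let φ = ~~<>s | q. Evaluate φ at each world:
  0 (successors {1}): φ is false.
  1 (successors {8}): φ is false.
  2 (successors ∅): φ is true.
  3 (successors {0}): φ is true.
  4 (successors {2, 3, 6, 9}): φ is true.
  5 (successors {1}): φ is true.
  6 (successors {3, 6}): φ is true.
  7 (successors {0, 4, 5, 7, 9}): φ is true.
  8 (successors {9}): φ is true.
  9 (successors {3}): φ is true.
For instance, at 0:
  At 0: ~~<>s is false, q is false, so ~~<>s | q is false.
    At 0: ~<>s is true, so ~~<>s is false.
      At 0: <>s is false, so ~<>s is true.
Satisfying worlds: {2, 3, 4, 5, 6, 7, 8, 9}

2, 3, 4, 5, 6, 7, 8, 9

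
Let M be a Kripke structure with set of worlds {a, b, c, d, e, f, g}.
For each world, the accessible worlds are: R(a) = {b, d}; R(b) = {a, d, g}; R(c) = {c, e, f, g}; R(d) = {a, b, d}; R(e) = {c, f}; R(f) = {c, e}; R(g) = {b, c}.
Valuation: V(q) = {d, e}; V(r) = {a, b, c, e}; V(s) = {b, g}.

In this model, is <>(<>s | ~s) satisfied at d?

Yes

At d: <>(<>s | ~s) requires <>s | ~s at some successor in {a, b, d}.
  <>s | ~s holds at a, so <>(<>s | ~s) is true at d.
    At a: <>s is true, ~s is true, so <>s | ~s is true.
      At a: <>s requires s at some successor in {b, d}.
        s holds at b, so <>s is true at a.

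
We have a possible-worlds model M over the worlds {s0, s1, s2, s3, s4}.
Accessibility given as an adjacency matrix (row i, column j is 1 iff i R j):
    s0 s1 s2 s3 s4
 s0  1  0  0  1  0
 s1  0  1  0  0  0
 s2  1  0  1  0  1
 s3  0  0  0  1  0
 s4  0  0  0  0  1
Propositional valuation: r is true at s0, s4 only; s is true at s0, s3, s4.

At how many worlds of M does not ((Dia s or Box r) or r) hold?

1

Let φ = not ((Dia s or Box r) or r). Evaluate φ at each world:
  s0 (successors {s0, s3}): φ is false.
  s1 (successors {s1}): φ is true.
  s2 (successors {s0, s2, s4}): φ is false.
  s3 (successors {s3}): φ is false.
  s4 (successors {s4}): φ is false.
For instance, at s2:
  At s2: (Dia s or Box r) or r is true, so not ((Dia s or Box r) or r) is false.
    At s2: Dia s or Box r is true, r is false, so (Dia s or Box r) or r is true.
      At s2: Dia s is true, Box r is false, so Dia s or Box r is true.
Satisfying worlds: {s1}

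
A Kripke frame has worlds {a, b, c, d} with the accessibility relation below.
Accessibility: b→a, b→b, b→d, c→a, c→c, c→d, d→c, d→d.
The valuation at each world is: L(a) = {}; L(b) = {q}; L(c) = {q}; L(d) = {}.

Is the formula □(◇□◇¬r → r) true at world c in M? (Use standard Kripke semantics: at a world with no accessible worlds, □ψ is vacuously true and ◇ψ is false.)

At c: □(◇□◇¬r → r) requires ◇□◇¬r → r at every successor {a, c, d}.
  ◇□◇¬r → r fails at c, so □(◇□◇¬r → r) is false at c.
    At c: ◇□◇¬r is true, r is false, so ◇□◇¬r → r is false.
      At c: ◇□◇¬r requires □◇¬r at some successor in {a, c, d}.
        □◇¬r holds at a, so ◇□◇¬r is true at c.

No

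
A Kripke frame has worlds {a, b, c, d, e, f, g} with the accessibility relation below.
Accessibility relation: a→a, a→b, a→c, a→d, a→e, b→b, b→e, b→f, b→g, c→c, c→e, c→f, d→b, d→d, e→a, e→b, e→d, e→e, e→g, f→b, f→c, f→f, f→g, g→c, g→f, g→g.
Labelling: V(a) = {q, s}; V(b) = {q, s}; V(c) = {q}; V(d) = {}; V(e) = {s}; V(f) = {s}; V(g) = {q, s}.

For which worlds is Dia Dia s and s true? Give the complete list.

a, b, e, f, g

Let φ = Dia Dia s and s. Evaluate φ at each world:
  a (successors {a, b, c, d, e}): φ is true.
  b (successors {b, e, f, g}): φ is true.
  c (successors {c, e, f}): φ is false.
  d (successors {b, d}): φ is false.
  e (successors {a, b, d, e, g}): φ is true.
  f (successors {b, c, f, g}): φ is true.
  g (successors {c, f, g}): φ is true.
For instance, at g:
  At g: Dia Dia s is true, s is true, so Dia Dia s and s is true.
    At g: Dia Dia s requires Dia s at some successor in {c, f, g}.
      Dia s holds at c, so Dia Dia s is true at g.
Satisfying worlds: {a, b, e, f, g}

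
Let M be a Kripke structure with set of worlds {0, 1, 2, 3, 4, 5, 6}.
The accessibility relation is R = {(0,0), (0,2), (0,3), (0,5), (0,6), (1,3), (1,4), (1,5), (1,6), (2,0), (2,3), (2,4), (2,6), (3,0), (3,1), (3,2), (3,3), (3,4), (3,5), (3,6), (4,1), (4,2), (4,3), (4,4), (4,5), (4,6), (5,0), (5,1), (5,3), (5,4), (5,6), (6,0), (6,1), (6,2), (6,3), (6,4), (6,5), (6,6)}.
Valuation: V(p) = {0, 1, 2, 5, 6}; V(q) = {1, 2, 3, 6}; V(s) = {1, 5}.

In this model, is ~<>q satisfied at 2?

At 2: <>q is true, so ~<>q is false.
  At 2: <>q requires q at some successor in {0, 3, 4, 6}.
    q holds at 3, so <>q is true at 2.

No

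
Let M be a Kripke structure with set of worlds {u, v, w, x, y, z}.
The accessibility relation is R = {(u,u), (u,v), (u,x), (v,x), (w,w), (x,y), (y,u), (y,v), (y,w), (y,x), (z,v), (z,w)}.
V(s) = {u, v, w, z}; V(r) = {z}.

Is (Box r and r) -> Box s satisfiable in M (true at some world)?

Yes

Let φ = (Box r and r) -> Box s. Evaluate φ at each world:
  u (successors {u, v, x}): φ is true.
  v (successors {x}): φ is true.
  w (successors {w}): φ is true.
  x (successors {y}): φ is true.
  y (successors {u, v, w, x}): φ is true.
  z (successors {v, w}): φ is true.
Detail at u (witness):
  At u: Box r and r is false, Box s is false, so (Box r and r) -> Box s is true.
    At u: Box r is false, r is false, so Box r and r is false.
      At u: Box r requires r at every successor {u, v, x}.
        r fails at u, so Box r is false at u.
    At u: Box s requires s at every successor {u, v, x}.
      s fails at x, so Box s is false at u.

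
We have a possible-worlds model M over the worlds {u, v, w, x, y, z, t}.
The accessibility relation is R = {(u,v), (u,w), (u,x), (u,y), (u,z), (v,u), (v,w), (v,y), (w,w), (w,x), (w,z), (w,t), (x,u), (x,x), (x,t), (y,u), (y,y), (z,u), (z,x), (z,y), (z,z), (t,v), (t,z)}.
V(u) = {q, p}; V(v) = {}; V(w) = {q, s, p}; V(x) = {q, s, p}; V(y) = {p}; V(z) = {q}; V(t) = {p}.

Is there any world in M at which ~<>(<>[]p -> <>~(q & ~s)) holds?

Let φ = ~<>(<>[]p -> <>~(q & ~s)). Evaluate φ at each world:
  u (successors {v, w, x, y, z}): φ is false.
  v (successors {u, w, y}): φ is false.
  w (successors {w, x, z, t}): φ is false.
  x (successors {u, x, t}): φ is false.
  y (successors {u, y}): φ is false.
  z (successors {u, x, y, z}): φ is false.
  t (successors {v, z}): φ is false.
For instance, at t:
  At t: <>(<>[]p -> <>~(q & ~s)) is true, so ~<>(<>[]p -> <>~(q & ~s)) is false.
    At t: <>(<>[]p -> <>~(q & ~s)) requires <>[]p -> <>~(q & ~s) at some successor in {v, z}.
      <>[]p -> <>~(q & ~s) holds at v, so <>(<>[]p -> <>~(q & ~s)) is true at t.

No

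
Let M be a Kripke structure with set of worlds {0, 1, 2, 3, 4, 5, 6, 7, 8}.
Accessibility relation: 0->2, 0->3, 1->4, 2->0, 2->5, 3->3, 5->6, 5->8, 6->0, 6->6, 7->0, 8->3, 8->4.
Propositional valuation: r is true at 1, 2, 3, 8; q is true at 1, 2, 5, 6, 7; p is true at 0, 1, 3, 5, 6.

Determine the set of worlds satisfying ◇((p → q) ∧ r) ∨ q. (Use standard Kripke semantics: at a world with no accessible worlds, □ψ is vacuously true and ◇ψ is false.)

0, 1, 2, 5, 6, 7

Let φ = ◇((p → q) ∧ r) ∨ q. Evaluate φ at each world:
  0 (successors {2, 3}): φ is true.
  1 (successors {4}): φ is true.
  2 (successors {0, 5}): φ is true.
  3 (successors {3}): φ is false.
  4 (successors ∅): φ is false.
  5 (successors {6, 8}): φ is true.
  6 (successors {0, 6}): φ is true.
  7 (successors {0}): φ is true.
  8 (successors {3, 4}): φ is false.
For instance, at 1:
  At 1: ◇((p → q) ∧ r) is false, q is true, so ◇((p → q) ∧ r) ∨ q is true.
    At 1: ◇((p → q) ∧ r) requires (p → q) ∧ r at some successor in {4}.
      At 4: (p → q) ∧ r is false.
    So ◇((p → q) ∧ r) is false at 1.
Satisfying worlds: {0, 1, 2, 5, 6, 7}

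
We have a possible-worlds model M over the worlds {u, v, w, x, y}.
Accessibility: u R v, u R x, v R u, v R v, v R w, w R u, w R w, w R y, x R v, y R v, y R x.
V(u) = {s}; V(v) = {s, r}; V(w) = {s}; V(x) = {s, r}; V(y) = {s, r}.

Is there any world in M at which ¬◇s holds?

Let φ = ¬◇s. Evaluate φ at each world:
  u (successors {v, x}): φ is false.
  v (successors {u, v, w}): φ is false.
  w (successors {u, w, y}): φ is false.
  x (successors {v}): φ is false.
  y (successors {v, x}): φ is false.
For instance, at w:
  At w: ◇s is true, so ¬◇s is false.
    At w: ◇s requires s at some successor in {u, w, y}.
      s holds at u, so ◇s is true at w.

No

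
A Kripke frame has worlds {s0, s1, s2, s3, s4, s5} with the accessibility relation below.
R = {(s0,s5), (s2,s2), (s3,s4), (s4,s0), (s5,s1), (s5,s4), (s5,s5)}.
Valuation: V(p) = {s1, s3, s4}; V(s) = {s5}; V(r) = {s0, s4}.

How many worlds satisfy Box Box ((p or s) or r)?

5

Let φ = Box Box ((p or s) or r). Evaluate φ at each world:
  s0 (successors {s5}): φ is true.
  s1 (successors ∅): φ is true.
  s2 (successors {s2}): φ is false.
  s3 (successors {s4}): φ is true.
  s4 (successors {s0}): φ is true.
  s5 (successors {s1, s4, s5}): φ is true.
For instance, at s3:
  At s3: Box Box ((p or s) or r) requires Box ((p or s) or r) at every successor {s4}.
      At s4: Box ((p or s) or r) requires (p or s) or r at every successor {s0}.
        At s0: (p or s) or r is true.
      So Box ((p or s) or r) is true at s4.
  So Box Box ((p or s) or r) is true at s3.
Satisfying worlds: {s0, s1, s3, s4, s5}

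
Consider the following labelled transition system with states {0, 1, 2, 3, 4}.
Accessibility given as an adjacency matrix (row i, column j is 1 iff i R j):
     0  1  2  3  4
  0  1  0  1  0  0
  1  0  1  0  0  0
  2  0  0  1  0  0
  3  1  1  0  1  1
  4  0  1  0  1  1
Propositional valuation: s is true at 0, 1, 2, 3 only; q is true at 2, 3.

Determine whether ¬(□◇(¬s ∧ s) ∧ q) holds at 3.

At 3: □◇(¬s ∧ s) ∧ q is false, so ¬(□◇(¬s ∧ s) ∧ q) is true.
  At 3: □◇(¬s ∧ s) is false, q is true, so □◇(¬s ∧ s) ∧ q is false.
    At 3: □◇(¬s ∧ s) requires ◇(¬s ∧ s) at every successor {0, 1, 3, 4}.
      ◇(¬s ∧ s) fails at 0, so □◇(¬s ∧ s) is false at 3.

Yes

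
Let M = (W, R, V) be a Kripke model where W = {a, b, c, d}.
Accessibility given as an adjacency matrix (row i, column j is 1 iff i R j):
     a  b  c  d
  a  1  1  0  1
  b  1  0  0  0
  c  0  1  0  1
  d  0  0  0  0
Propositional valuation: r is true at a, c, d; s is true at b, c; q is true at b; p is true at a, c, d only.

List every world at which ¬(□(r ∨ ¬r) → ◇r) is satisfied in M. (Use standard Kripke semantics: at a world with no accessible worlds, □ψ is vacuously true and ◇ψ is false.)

d

Let φ = ¬(□(r ∨ ¬r) → ◇r). Evaluate φ at each world:
  a (successors {a, b, d}): φ is false.
  b (successors {a}): φ is false.
  c (successors {b, d}): φ is false.
  d (successors ∅): φ is true.
For instance, at a:
  At a: □(r ∨ ¬r) → ◇r is true, so ¬(□(r ∨ ¬r) → ◇r) is false.
    At a: □(r ∨ ¬r) is true, ◇r is true, so □(r ∨ ¬r) → ◇r is true.
      At a: □(r ∨ ¬r) requires r ∨ ¬r at every successor {a, b, d}.
        At a: r ∨ ¬r is true.
        At b: r ∨ ¬r is true.
        At d: r ∨ ¬r is true.
      So □(r ∨ ¬r) is true at a.
      At a: ◇r requires r at some successor in {a, b, d}.
        r holds at a, so ◇r is true at a.
Satisfying worlds: {d}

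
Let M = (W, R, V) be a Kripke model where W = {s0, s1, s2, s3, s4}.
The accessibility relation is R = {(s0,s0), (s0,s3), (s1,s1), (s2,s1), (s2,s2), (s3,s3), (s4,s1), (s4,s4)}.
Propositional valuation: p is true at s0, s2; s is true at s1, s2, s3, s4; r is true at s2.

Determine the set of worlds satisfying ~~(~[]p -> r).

Let φ = ~~(~[]p -> r). Evaluate φ at each world:
  s0 (successors {s0, s3}): φ is false.
  s1 (successors {s1}): φ is false.
  s2 (successors {s1, s2}): φ is true.
  s3 (successors {s3}): φ is false.
  s4 (successors {s1, s4}): φ is false.
For instance, at s1:
  At s1: ~(~[]p -> r) is true, so ~~(~[]p -> r) is false.
    At s1: ~[]p -> r is false, so ~(~[]p -> r) is true.
      At s1: ~[]p is true, r is false, so ~[]p -> r is false.
Satisfying worlds: {s2}

s2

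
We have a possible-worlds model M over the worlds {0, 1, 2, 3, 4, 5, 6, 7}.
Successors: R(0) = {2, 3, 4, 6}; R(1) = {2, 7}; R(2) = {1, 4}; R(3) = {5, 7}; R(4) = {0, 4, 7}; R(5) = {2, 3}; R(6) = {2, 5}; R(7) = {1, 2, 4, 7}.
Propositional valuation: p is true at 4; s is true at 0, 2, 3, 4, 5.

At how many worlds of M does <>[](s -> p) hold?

5

Recall that []ψ holds at a world iff ψ holds at every accessible world, and <>ψ holds iff ψ holds at some accessible world.
Let φ = <>[](s -> p). Evaluate φ at each world:
  0 (successors {2, 3, 4, 6}): φ is true.
  1 (successors {2, 7}): φ is true.
  2 (successors {1, 4}): φ is false.
  3 (successors {5, 7}): φ is false.
  4 (successors {0, 4, 7}): φ is false.
  5 (successors {2, 3}): φ is true.
  6 (successors {2, 5}): φ is true.
  7 (successors {1, 2, 4, 7}): φ is true.
For instance, at 4:
  At 4: <>[](s -> p) requires [](s -> p) at some successor in {0, 4, 7}.
    At 0: [](s -> p) is false.
    At 4: [](s -> p) is false.
    At 7: [](s -> p) is false.
  So <>[](s -> p) is false at 4.
Satisfying worlds: {0, 1, 5, 6, 7}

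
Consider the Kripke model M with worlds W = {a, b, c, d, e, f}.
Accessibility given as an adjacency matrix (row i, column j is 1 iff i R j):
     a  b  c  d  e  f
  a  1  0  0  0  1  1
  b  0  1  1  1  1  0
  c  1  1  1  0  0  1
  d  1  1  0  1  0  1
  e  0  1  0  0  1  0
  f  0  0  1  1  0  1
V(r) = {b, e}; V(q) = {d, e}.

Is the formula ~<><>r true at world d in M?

No

Recall that <>ψ holds at a world iff ψ holds at some accessible world.
At d: <><>r is true, so ~<><>r is false.
  At d: <><>r requires <>r at some successor in {a, b, d, f}.
    <>r holds at a, so <><>r is true at d.
      At a: <>r requires r at some successor in {a, e, f}.
        r holds at e, so <>r is true at a.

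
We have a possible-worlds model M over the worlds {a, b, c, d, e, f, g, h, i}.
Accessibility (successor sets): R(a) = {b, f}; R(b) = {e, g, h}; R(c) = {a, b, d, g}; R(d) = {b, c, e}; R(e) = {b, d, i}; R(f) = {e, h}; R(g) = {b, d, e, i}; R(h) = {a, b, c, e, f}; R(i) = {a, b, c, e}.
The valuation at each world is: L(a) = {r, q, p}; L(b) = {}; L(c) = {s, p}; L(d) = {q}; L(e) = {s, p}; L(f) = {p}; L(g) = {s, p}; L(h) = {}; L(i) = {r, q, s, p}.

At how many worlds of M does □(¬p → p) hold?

0

Let φ = □(¬p → p). Evaluate φ at each world:
  a (successors {b, f}): φ is false.
  b (successors {e, g, h}): φ is false.
  c (successors {a, b, d, g}): φ is false.
  d (successors {b, c, e}): φ is false.
  e (successors {b, d, i}): φ is false.
  f (successors {e, h}): φ is false.
  g (successors {b, d, e, i}): φ is false.
  h (successors {a, b, c, e, f}): φ is false.
  i (successors {a, b, c, e}): φ is false.
For instance, at h:
  At h: □(¬p → p) requires ¬p → p at every successor {a, b, c, e, f}.
    ¬p → p fails at b, so □(¬p → p) is false at h.
Satisfying worlds: none.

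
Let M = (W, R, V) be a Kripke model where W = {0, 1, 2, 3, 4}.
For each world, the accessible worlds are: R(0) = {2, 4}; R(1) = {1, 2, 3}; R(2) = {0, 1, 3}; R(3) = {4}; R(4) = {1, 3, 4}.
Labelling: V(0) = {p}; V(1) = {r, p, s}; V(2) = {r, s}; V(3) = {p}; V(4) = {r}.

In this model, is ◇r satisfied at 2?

At 2: ◇r requires r at some successor in {0, 1, 3}.
  r holds at 1, so ◇r is true at 2.

Yes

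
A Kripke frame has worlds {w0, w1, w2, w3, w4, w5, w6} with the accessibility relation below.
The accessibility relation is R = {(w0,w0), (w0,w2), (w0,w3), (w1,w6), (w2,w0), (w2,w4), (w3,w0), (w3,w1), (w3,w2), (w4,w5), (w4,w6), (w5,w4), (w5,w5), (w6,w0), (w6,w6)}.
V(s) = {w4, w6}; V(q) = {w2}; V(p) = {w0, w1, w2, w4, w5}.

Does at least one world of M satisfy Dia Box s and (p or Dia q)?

Yes

Let φ = Dia Box s and (p or Dia q). Evaluate φ at each world:
  w0 (successors {w0, w2, w3}): φ is false.
  w1 (successors {w6}): φ is false.
  w2 (successors {w0, w4}): φ is false.
  w3 (successors {w0, w1, w2}): φ is true.
  w4 (successors {w5, w6}): φ is false.
  w5 (successors {w4, w5}): φ is false.
  w6 (successors {w0, w6}): φ is false.
Detail at w3 (witness):
  At w3: Dia Box s is true, p or Dia q is true, so Dia Box s and (p or Dia q) is true.
    At w3: Dia Box s requires Box s at some successor in {w0, w1, w2}.
      Box s holds at w1, so Dia Box s is true at w3.
    At w3: p is false, Dia q is true, so p or Dia q is true.
      At w3: Dia q requires q at some successor in {w0, w1, w2}.
        q holds at w2, so Dia q is true at w3.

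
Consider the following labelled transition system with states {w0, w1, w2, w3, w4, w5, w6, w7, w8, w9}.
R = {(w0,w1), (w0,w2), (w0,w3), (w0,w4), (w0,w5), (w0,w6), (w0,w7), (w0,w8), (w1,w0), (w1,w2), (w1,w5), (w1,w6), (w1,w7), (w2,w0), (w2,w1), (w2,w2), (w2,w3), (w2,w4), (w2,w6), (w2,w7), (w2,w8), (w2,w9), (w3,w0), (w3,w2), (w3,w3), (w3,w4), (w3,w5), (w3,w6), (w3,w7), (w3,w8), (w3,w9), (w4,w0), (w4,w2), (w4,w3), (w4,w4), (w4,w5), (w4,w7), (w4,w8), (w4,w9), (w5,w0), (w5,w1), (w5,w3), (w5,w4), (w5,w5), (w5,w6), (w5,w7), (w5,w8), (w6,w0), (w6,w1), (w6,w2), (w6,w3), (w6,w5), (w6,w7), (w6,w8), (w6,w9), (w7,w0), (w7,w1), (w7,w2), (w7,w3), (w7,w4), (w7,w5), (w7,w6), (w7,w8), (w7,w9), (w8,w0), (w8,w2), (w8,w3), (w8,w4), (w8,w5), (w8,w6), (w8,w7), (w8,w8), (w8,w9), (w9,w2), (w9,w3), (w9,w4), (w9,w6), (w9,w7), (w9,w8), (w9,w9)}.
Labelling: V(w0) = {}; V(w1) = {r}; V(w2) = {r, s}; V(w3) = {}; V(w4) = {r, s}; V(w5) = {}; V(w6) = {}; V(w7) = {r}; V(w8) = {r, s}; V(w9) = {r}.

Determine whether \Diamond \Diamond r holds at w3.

At w3: \Diamond \Diamond r requires \Diamond r at some successor in {w0, w2, w3, w4, w5, w6, w7, w8, w9}.
  \Diamond r holds at w0, so \Diamond \Diamond r is true at w3.
    At w0: \Diamond r requires r at some successor in {w1, w2, w3, w4, w5, w6, w7, w8}.
      r holds at w1, so \Diamond r is true at w0.

Yes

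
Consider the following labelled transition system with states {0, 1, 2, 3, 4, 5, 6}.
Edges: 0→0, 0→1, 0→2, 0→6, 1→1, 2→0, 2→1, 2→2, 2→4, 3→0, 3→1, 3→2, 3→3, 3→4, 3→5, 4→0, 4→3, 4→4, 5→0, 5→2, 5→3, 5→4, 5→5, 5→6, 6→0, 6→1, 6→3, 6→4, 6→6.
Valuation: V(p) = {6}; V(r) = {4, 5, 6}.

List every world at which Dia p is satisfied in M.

0, 5, 6

Let φ = Dia p. Evaluate φ at each world:
  0 (successors {0, 1, 2, 6}): φ is true.
  1 (successors {1}): φ is false.
  2 (successors {0, 1, 2, 4}): φ is false.
  3 (successors {0, 1, 2, 3, 4, 5}): φ is false.
  4 (successors {0, 3, 4}): φ is false.
  5 (successors {0, 2, 3, 4, 5, 6}): φ is true.
  6 (successors {0, 1, 3, 4, 6}): φ is true.
For instance, at 4:
  At 4: Dia p requires p at some successor in {0, 3, 4}.
    At 0: p is false.
    At 3: p is false.
    At 4: p is false.
  So Dia p is false at 4.
Satisfying worlds: {0, 5, 6}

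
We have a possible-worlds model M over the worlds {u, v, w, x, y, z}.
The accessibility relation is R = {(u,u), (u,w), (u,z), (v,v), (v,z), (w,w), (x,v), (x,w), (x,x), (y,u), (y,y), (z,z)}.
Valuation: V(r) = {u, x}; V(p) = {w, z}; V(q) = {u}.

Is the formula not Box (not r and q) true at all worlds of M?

Let φ = not Box (not r and q). Evaluate φ at each world:
  u (successors {u, w, z}): φ is true.
  v (successors {v, z}): φ is true.
  w (successors {w}): φ is true.
  x (successors {v, w, x}): φ is true.
  y (successors {u, y}): φ is true.
  z (successors {z}): φ is true.
For instance, at v:
  At v: Box (not r and q) is false, so not Box (not r and q) is true.
    At v: Box (not r and q) requires not r and q at every successor {v, z}.
      not r and q fails at v, so Box (not r and q) is false at v.

Yes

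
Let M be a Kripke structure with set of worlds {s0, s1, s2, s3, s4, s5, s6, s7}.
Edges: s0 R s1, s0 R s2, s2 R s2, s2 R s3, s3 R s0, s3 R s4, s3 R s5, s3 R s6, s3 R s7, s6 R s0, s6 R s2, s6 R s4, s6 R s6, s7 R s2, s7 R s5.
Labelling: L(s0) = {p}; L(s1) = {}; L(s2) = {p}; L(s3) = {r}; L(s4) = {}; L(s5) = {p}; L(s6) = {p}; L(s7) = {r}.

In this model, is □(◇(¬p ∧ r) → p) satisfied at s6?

At s6: □(◇(¬p ∧ r) → p) requires ◇(¬p ∧ r) → p at every successor {s0, s2, s4, s6}.
  At s0: ◇(¬p ∧ r) → p is true.
  At s2: ◇(¬p ∧ r) → p is true.
  At s4: ◇(¬p ∧ r) → p is true.
  At s6: ◇(¬p ∧ r) → p is true.
So □(◇(¬p ∧ r) → p) is true at s6.

Yes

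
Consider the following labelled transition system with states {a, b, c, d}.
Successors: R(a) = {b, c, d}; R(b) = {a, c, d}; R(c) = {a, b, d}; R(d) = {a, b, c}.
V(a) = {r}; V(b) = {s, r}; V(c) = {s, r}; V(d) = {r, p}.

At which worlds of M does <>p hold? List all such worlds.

a, b, c

Recall that <>ψ holds at a world iff ψ holds at some accessible world.
Let φ = <>p. Evaluate φ at each world:
  a (successors {b, c, d}): φ is true.
  b (successors {a, c, d}): φ is true.
  c (successors {a, b, d}): φ is true.
  d (successors {a, b, c}): φ is false.
For instance, at d:
  At d: <>p requires p at some successor in {a, b, c}.
    At a: p is false.
    At b: p is false.
    At c: p is false.
  So <>p is false at d.
Satisfying worlds: {a, b, c}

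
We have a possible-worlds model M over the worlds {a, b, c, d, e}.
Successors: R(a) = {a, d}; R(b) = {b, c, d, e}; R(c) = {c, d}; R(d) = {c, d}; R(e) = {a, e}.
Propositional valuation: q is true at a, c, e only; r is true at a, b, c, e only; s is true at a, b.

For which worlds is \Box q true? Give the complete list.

Recall that \Box ψ holds at a world iff ψ holds at every accessible world, and \Diamond ψ holds iff ψ holds at some accessible world.
Let φ = \Box q. Evaluate φ at each world:
  a (successors {a, d}): φ is false.
  b (successors {b, c, d, e}): φ is false.
  c (successors {c, d}): φ is false.
  d (successors {c, d}): φ is false.
  e (successors {a, e}): φ is true.
For instance, at a:
  At a: \Box q requires q at every successor {a, d}.
    q fails at d, so \Box q is false at a.
Satisfying worlds: {e}

e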